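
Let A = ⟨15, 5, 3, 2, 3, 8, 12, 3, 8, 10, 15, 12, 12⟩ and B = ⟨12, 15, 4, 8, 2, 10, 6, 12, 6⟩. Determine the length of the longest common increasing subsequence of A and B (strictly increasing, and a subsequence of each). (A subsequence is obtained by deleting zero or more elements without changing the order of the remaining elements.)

3

For each value that appears in both, track the longest common increasing run ending there.
The best achievable length is 3; one witness is 8, 10, 12 (A-positions 6,10,12, B-positions 4,6,8).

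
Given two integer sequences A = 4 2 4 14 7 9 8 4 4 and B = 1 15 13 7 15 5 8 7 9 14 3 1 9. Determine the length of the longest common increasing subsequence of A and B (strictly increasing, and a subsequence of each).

2

A longest common strictly increasing subsequence is 7, 8 (length 2); it appears in order in both A and B, and no longer such subsequence exists.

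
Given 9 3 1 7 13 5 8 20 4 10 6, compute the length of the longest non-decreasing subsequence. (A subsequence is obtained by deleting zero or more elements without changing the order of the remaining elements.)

4

One longest non-decreasing subsequence is 3, 7, 13, 20 (positions 2,4,5,8), of length 4; no longer one exists.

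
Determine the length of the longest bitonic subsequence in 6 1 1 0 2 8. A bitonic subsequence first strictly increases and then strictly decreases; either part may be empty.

Let inc[i] be the LIS ending at i and dec[i] the longest strictly decreasing subsequence starting at i. inc = [1, 1, 1, 1, 2, 3], dec = [3, 2, 2, 1, 1, 1].
max_i inc[i]+dec[i]−1 = 3, with one witness 6, 1, 0.

3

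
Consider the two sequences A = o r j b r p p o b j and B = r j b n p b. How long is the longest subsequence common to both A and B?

5

A longest common subsequence is rjbpb (length 5); the LCS DP confirms no longer common subsequence exists.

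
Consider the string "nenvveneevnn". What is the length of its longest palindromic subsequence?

Using dp[i][j] = 2 + dp[i+1][j−1] if the ends match, else max(dp[i+1][j], dp[i][j−1]):
dp[1][12] = 9. A witness is nnveeevnn at positions 1,3,4,6,8,9,10,11,12.

9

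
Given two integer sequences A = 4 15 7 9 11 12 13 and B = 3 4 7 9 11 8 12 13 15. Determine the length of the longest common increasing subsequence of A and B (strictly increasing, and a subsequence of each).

6

A longest common strictly increasing subsequence is 4, 7, 9, 11, 12, 13 (length 6); it appears in order in both A and B, and no longer such subsequence exists.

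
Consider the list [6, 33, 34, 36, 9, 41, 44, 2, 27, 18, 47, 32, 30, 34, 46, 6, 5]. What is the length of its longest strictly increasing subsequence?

One longest increasing subsequence is 6, 33, 34, 36, 41, 44, 47 (positions 1,2,3,4,6,7,11), of length 7; no longer one exists.

7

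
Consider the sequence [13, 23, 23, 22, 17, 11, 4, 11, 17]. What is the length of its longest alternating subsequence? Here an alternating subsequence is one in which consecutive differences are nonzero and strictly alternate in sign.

4

Track the best alternating length ending on an up-step vs a down-step at each position: up/down = 1/1, 2/1, 2/1, 2/3, 2/3, 1/3, 1/3, 4/3, 4/3.
The maximum over both is 4; one such subsequence is 13, 23, 4, 11.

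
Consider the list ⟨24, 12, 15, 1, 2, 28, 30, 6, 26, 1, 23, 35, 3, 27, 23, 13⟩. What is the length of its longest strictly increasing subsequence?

Scanning left to right, the best length ending at each element is: 24→1, 12→1, 15→2, 1→1, 2→2, 28→3, 30→4, 6→3, 26→4, 1→1, 23→4, 35→5, 3→3, 27→5, 23→4, 13→4.
So the longest increasing subsequence has length 5, e.g. 12, 15, 28, 30, 35.

5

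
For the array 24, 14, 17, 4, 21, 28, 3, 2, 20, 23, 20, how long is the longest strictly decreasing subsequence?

5

One longest decreasing subsequence is 24, 14, 4, 3, 2 (positions 1,2,4,7,8), of length 5; no longer one exists.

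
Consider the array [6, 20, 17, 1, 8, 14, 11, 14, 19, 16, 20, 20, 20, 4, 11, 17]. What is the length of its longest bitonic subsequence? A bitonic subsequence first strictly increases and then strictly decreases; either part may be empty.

Let inc[i] be the LIS ending at i and dec[i] the longest strictly decreasing subsequence starting at i. inc = [1, 2, 2, 1, 2, 3, 3, 4, 5, 5, 6, 6, 6, 2, 3, 6], dec = [2, 5, 4, 1, 2, 3, 2, 2, 3, 2, 2, 2, 2, 1, 1, 1].
max_i inc[i]+dec[i]−1 = 7, with one witness 6, 8, 11, 14, 19, 16, 11.

7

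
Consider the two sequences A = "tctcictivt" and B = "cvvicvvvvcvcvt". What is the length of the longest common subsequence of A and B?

A longest common subsequence is cccvt (length 5); the LCS DP confirms no longer common subsequence exists.

5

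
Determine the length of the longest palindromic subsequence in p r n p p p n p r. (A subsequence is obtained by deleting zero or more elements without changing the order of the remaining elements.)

Using dp[i][j] = 2 + dp[i+1][j−1] if the ends match, else max(dp[i+1][j], dp[i][j−1]):
dp[1][9] = 7. A witness is rnpppnr at positions 2,3,4,5,6,7,9.

7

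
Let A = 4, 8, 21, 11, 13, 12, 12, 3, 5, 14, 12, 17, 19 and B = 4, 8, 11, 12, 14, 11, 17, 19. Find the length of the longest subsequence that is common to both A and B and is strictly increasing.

7

A longest common strictly increasing subsequence is 4, 8, 11, 12, 14, 17, 19 (length 7); it appears in order in both A and B, and no longer such subsequence exists.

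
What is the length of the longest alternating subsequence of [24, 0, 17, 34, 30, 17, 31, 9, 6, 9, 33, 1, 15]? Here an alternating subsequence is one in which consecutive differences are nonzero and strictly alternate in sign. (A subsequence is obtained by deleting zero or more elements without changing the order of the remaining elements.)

9

A longest alternating subsequence is 24, 0, 34, 30, 31, 6, 9, 1, 15 (positions 1,2,4,5,7,9,10,12,13); its 8 consecutive differences strictly alternate in sign, and length 9 is optimal.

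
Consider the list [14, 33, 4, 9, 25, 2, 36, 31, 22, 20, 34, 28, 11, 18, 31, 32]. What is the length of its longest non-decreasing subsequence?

6

Let dp[i] be the longest non-decreasing subsequence ending at position i. Then dp = [1, 2, 1, 2, 3, 1, 4, 4, 3, 3, 5, 4, 3, 4, 5, 6].
The maximum is 6; one witness is 4, 9, 25, 31, 31, 32 at positions 3,4,5,8,15,16.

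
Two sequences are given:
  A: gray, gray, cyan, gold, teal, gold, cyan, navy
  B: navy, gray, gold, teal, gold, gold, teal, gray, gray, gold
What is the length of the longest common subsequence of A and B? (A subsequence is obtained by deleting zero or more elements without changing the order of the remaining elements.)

A longest common subsequence is gray, gold, teal, gold (length 4); the LCS DP confirms no longer common subsequence exists.

4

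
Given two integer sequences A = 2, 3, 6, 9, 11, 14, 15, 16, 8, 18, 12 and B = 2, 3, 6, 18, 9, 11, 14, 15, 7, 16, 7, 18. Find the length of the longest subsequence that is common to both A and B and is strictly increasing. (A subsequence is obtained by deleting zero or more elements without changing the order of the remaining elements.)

9

For each value that appears in both, track the longest common increasing run ending there.
The best achievable length is 9; one witness is 2, 3, 6, 9, 11, 14, 15, 16, 18 (A-positions 1,2,3,4,5,6,7,8,10, B-positions 1,2,3,5,6,7,8,10,12).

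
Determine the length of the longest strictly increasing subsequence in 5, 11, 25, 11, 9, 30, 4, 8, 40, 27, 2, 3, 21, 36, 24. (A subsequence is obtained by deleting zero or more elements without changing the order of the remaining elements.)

Let dp[i] be the longest increasing subsequence ending at position i. Then dp = [1, 2, 3, 2, 2, 4, 1, 2, 5, 4, 1, 2, 3, 5, 4].
The maximum is 5; one witness is 5, 11, 25, 30, 40 at positions 1,2,3,6,9.

5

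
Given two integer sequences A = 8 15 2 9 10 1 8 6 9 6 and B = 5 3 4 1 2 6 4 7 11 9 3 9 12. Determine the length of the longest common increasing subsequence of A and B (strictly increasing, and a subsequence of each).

A longest common strictly increasing subsequence is 1, 6, 9 (length 3); it appears in order in both A and B, and no longer such subsequence exists.

3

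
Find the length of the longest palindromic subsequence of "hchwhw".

Using dp[i][j] = 2 + dp[i+1][j−1] if the ends match, else max(dp[i+1][j], dp[i][j−1]):
dp[1][6] = 3. A witness is whw at positions 4,5,6.

3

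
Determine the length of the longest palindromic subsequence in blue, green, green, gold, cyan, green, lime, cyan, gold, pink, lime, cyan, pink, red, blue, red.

7

Using dp[i][j] = 2 + dp[i+1][j−1] if the ends match, else max(dp[i+1][j], dp[i][j−1]):
dp[1][16] = 7. A witness is blue cyan lime pink lime cyan blue at positions 1,5,7,10,11,12,15.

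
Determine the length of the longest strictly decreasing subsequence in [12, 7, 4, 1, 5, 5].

4

One longest decreasing subsequence is 12, 7, 4, 1 (positions 1,2,3,4), of length 4; no longer one exists.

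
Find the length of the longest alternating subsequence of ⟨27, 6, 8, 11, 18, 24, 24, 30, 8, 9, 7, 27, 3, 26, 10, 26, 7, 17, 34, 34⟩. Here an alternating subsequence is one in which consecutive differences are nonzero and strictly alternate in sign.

13

A longest alternating subsequence is 27, 6, 11, 8, 9, 7, 27, 3, 26, 10, 26, 7, 17 (positions 1,2,4,9,10,11,12,13,14,15,16,17,18); its 12 consecutive differences strictly alternate in sign, and length 13 is optimal.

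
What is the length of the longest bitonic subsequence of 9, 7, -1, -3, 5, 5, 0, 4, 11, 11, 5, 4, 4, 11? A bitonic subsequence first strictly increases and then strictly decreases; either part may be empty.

Let inc[i] be the LIS ending at i and dec[i] the longest strictly decreasing subsequence starting at i. inc = [1, 1, 1, 1, 2, 2, 2, 3, 4, 4, 4, 3, 3, 5], dec = [4, 3, 2, 1, 2, 2, 1, 1, 3, 3, 2, 1, 1, 1].
max_i inc[i]+dec[i]−1 = 6, with one witness -1, 0, 4, 11, 5, 4.

6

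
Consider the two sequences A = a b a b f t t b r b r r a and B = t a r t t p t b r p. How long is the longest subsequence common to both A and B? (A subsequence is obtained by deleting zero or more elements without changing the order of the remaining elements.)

A longest common subsequence is attbr (length 5); the LCS DP confirms no longer common subsequence exists.

5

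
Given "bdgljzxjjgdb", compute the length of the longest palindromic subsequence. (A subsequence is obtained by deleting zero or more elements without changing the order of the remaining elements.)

9

Using dp[i][j] = 2 + dp[i+1][j−1] if the ends match, else max(dp[i+1][j], dp[i][j−1]):
dp[1][12] = 9. A witness is bdgjjjgdb at positions 1,2,3,5,8,9,10,11,12.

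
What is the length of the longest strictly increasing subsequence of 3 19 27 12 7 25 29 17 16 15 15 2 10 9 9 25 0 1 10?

4

Let dp[i] be the longest increasing subsequence ending at position i. Then dp = [1, 2, 3, 2, 2, 3, 4, 3, 3, 3, 3, 1, 3, 3, 3, 4, 1, 2, 4].
The maximum is 4; one witness is 3, 19, 27, 29 at positions 1,2,3,7.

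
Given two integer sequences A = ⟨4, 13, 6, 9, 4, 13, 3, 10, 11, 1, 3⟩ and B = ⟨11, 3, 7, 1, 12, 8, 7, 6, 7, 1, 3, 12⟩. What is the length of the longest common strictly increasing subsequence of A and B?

A longest common strictly increasing subsequence is 1, 3 (length 2); it appears in order in both A and B, and no longer such subsequence exists.

2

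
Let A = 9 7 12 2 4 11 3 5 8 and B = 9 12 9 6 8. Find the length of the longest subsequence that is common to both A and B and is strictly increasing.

2

For each value that appears in both, track the longest common increasing run ending there.
The best achievable length is 2; one witness is 9, 12 (A-positions 1,3, B-positions 1,2).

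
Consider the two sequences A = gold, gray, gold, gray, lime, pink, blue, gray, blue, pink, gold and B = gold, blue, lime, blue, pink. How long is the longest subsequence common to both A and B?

4

Backtracking the LCS table gives one alignment: gold (A1,B1) → lime (A5,B3) → blue (A9,B4) → pink (A10,B5).
So the longest common subsequence has length 4.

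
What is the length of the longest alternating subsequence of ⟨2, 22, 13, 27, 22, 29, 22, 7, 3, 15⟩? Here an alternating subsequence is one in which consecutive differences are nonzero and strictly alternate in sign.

Track the best alternating length ending on an up-step vs a down-step at each position: up/down = 1/1, 2/1, 2/3, 4/1, 4/5, 6/1, 4/7, 2/7, 2/7, 8/7.
The maximum over both is 8; one such subsequence is 2, 22, 13, 27, 22, 29, 7, 15.

8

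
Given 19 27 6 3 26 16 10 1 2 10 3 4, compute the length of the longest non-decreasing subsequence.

4

Let dp[i] be the longest non-decreasing subsequence ending at position i. Then dp = [1, 2, 1, 1, 2, 2, 2, 1, 2, 3, 3, 4].
The maximum is 4; one witness is 1, 2, 3, 4 at positions 8,9,11,12.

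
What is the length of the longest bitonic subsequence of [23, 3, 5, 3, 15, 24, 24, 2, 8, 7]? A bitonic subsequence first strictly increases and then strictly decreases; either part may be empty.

6

Let inc[i] be the LIS ending at i and dec[i] the longest strictly decreasing subsequence starting at i. inc = [1, 1, 2, 1, 3, 4, 4, 1, 3, 3], dec = [4, 2, 3, 2, 3, 3, 3, 1, 2, 1].
max_i inc[i]+dec[i]−1 = 6, with one witness 3, 5, 15, 24, 8, 7.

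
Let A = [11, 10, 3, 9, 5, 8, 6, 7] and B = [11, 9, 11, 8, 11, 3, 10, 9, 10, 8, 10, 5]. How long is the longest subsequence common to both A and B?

A longest common subsequence is 11, 10, 9, 5 (length 4); the LCS DP confirms no longer common subsequence exists.

4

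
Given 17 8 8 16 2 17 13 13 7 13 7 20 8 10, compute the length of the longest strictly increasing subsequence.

One longest increasing subsequence is 8, 16, 17, 20 (positions 2,4,6,12), of length 4; no longer one exists.

4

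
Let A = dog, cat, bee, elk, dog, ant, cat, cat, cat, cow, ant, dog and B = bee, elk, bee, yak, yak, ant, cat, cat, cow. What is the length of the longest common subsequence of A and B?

6

Backtracking the LCS table gives one alignment: bee (A3,B1) → elk (A4,B2) → ant (A6,B6) → cat (A8,B7) → cat (A9,B8) → cow (A10,B9).
So the longest common subsequence has length 6.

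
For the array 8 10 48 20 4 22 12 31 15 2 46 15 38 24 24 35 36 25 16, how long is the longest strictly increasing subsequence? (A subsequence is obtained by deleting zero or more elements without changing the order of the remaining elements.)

Let dp[i] be the longest increasing subsequence ending at position i. Then dp = [1, 2, 3, 3, 1, 4, 3, 5, 4, 1, 6, 4, 6, 5, 5, 6, 7, 6, 5].
The maximum is 7; one witness is 8, 10, 20, 22, 31, 35, 36 at positions 1,2,4,6,8,16,17.

7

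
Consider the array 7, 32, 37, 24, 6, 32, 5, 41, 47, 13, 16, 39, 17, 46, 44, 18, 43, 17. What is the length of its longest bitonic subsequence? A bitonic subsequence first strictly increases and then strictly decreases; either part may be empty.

9

Let inc[i] be the LIS ending at i and dec[i] the longest strictly decreasing subsequence starting at i. inc = [1, 2, 3, 2, 1, 3, 1, 4, 5, 2, 3, 4, 4, 5, 5, 5, 6, 4], dec = [3, 4, 4, 3, 2, 3, 1, 4, 5, 1, 1, 3, 1, 4, 3, 2, 2, 1].
max_i inc[i]+dec[i]−1 = 9, with one witness 7, 32, 37, 41, 47, 46, 44, 43, 17.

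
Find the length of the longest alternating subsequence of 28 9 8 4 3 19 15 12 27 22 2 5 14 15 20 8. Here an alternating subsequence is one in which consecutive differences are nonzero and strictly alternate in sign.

Track the best alternating length ending on an up-step vs a down-step at each position: up/down = 1/1, 1/2, 1/2, 1/2, 1/2, 3/2, 3/4, 3/4, 5/2, 5/6, 1/6, 7/6, 7/6, 7/6, 7/6, 7/8.
The maximum over both is 8; one such subsequence is 28, 9, 19, 15, 27, 2, 14, 8.

8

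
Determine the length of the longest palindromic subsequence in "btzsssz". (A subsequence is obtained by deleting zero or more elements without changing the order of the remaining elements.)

One longest palindromic subsequence is zsssz (positions 3,4,5,6,7); it reads the same forward and backward, and the interval DP gives dp[1][7] = 5.

5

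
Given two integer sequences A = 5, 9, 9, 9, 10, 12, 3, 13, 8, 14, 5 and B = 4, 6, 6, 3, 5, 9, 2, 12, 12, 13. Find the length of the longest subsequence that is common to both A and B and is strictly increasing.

4

For each value that appears in both, track the longest common increasing run ending there.
The best achievable length is 4; one witness is 5, 9, 12, 13 (A-positions 1,2,6,8, B-positions 5,6,8,10).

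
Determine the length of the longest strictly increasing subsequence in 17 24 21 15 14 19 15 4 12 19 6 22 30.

Let dp[i] be the longest increasing subsequence ending at position i. Then dp = [1, 2, 2, 1, 1, 2, 2, 1, 2, 3, 2, 4, 5].
The maximum is 5; one witness is 14, 15, 19, 22, 30 at positions 5,7,10,12,13.

5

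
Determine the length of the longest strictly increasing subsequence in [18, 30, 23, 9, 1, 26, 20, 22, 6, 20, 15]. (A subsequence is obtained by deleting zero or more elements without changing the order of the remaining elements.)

Let dp[i] be the longest increasing subsequence ending at position i. Then dp = [1, 2, 2, 1, 1, 3, 2, 3, 2, 3, 3].
The maximum is 3; one witness is 18, 23, 26 at positions 1,3,6.

3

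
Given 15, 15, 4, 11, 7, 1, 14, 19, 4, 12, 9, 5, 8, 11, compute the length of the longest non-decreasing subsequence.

5

One longest non-decreasing subsequence is 4, 4, 5, 8, 11 (positions 3,9,12,13,14), of length 5; no longer one exists.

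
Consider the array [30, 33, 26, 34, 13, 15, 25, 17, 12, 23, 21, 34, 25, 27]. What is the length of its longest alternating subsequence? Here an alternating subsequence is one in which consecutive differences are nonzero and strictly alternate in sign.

12

Track the best alternating length ending on an up-step vs a down-step at each position: up/down = 1/1, 2/1, 1/3, 4/1, 1/5, 6/5, 6/5, 6/7, 1/7, 8/7, 8/9, 10/1, 10/11, 12/11.
The maximum over both is 12; one such subsequence is 30, 33, 26, 34, 13, 25, 17, 23, 21, 34, 25, 27.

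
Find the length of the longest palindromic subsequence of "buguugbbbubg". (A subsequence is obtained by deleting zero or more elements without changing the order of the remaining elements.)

8

One longest palindromic subsequence is buguugub (positions 1,2,3,4,5,6,10,11); it reads the same forward and backward, and the interval DP gives dp[1][12] = 8.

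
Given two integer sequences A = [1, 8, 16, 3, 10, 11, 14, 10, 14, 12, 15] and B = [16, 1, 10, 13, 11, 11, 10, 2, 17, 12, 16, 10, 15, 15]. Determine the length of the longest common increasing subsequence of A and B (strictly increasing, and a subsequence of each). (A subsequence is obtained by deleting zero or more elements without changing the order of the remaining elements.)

For each value that appears in both, track the longest common increasing run ending there.
The best achievable length is 5; one witness is 1, 10, 11, 12, 15 (A-positions 1,5,6,10,11, B-positions 2,3,5,10,13).

5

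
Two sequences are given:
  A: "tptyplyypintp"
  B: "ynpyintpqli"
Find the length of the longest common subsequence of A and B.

A longest common subsequence is ypyintp (length 7); the LCS DP confirms no longer common subsequence exists.

7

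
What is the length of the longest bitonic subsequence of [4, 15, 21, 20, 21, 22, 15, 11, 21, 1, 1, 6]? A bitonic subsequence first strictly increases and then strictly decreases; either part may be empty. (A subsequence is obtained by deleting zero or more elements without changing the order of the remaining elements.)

One longest bitonic subsequence is 4, 15, 20, 21, 22, 15, 11, 6 (positions 1,2,4,5,6,7,8,12): it rises to 22 then falls. Length 8 is optimal.

8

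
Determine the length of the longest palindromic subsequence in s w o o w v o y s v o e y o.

One longest palindromic subsequence is oovsvoo (positions 3,4,6,9,10,11,14); it reads the same forward and backward, and the interval DP gives dp[1][14] = 7.

7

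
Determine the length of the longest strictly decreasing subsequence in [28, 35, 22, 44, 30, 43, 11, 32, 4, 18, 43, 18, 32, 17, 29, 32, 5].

Scanning left to right, the best length ending at each element is: 28→1, 35→1, 22→2, 44→1, 30→2, 43→2, 11→3, 32→3, 4→4, 18→4, 43→2, 18→4, 32→3, 17→5, 29→4, 32→3, 5→6.
So the longest decreasing subsequence has length 6, e.g. 44, 43, 32, 18, 17, 5.

6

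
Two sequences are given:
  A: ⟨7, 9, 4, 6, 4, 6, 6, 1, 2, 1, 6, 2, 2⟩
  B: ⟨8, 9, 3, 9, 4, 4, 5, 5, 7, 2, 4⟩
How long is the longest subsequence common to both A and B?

4

A longest common subsequence is 9, 4, 4, 2 (length 4); the LCS DP confirms no longer common subsequence exists.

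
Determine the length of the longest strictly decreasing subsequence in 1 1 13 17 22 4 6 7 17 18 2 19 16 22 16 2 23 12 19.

One longest decreasing subsequence is 22, 17, 16, 2 (positions 5,9,13,16), of length 4; no longer one exists.

4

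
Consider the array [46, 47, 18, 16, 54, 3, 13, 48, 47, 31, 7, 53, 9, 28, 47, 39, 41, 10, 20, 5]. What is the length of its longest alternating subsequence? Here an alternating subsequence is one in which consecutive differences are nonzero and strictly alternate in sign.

15

Track the best alternating length ending on an up-step vs a down-step at each position: up/down = 1/1, 2/1, 1/3, 1/3, 4/1, 1/5, 6/5, 6/5, 6/7, 6/7, 6/7, 8/5, 8/9, 10/9, 10/9, 10/11, 12/11, 10/13, 14/13, 6/15.
The maximum over both is 15; one such subsequence is 46, 47, 18, 54, 3, 48, 47, 53, 9, 47, 39, 41, 10, 20, 5.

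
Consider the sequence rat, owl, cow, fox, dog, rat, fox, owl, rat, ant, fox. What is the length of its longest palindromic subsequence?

7

One longest palindromic subsequence is rat owl fox rat fox owl rat (positions 1,2,4,6,7,8,9); it reads the same forward and backward, and the interval DP gives dp[1][11] = 7.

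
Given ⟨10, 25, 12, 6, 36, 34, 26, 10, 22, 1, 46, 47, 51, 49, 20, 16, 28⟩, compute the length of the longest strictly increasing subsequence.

6

Let dp[i] be the longest increasing subsequence ending at position i. Then dp = [1, 2, 2, 1, 3, 3, 3, 2, 3, 1, 4, 5, 6, 6, 3, 3, 4].
The maximum is 6; one witness is 10, 25, 36, 46, 47, 51 at positions 1,2,5,11,12,13.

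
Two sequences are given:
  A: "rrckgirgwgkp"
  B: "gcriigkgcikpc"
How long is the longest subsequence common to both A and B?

6

Backtracking the LCS table gives one alignment: r (A1,B3) → k (A4,B7) → g (A5,B8) → i (A6,B10) → k (A11,B11) → p (A12,B12).
So the longest common subsequence has length 6.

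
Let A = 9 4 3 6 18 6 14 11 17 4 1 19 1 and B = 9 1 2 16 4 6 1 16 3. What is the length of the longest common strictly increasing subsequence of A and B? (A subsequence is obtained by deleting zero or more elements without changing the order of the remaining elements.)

2

A longest common strictly increasing subsequence is 4, 6 (length 2); it appears in order in both A and B, and no longer such subsequence exists.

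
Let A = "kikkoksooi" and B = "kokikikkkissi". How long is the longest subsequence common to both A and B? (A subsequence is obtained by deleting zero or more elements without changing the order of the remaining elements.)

7

Backtracking the LCS table gives one alignment: k (A1,B5) → i (A2,B6) → k (A3,B7) → k (A4,B8) → k (A6,B9) → s (A7,B12) → i (A10,B13).
So the longest common subsequence has length 7.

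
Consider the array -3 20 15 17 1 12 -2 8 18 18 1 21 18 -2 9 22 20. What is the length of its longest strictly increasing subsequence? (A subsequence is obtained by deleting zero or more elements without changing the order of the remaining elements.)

6

One longest increasing subsequence is -3, 15, 17, 18, 21, 22 (positions 1,3,4,9,12,16), of length 6; no longer one exists.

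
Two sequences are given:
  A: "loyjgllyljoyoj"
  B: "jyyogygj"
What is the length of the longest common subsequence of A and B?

5

A longest common subsequence is yyoyj (length 5); the LCS DP confirms no longer common subsequence exists.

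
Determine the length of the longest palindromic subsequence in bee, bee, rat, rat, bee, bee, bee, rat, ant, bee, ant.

7

Using dp[i][j] = 2 + dp[i+1][j−1] if the ends match, else max(dp[i+1][j], dp[i][j−1]):
dp[1][11] = 7. A witness is bee rat bee bee bee rat bee at positions 2,4,5,6,7,8,10.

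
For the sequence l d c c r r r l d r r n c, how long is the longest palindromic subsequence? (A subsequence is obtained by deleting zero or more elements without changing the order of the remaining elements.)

Using dp[i][j] = 2 + dp[i+1][j−1] if the ends match, else max(dp[i+1][j], dp[i][j−1]):
dp[1][13] = 7. A witness is crrdrrc at positions 3,6,7,9,10,11,13.

7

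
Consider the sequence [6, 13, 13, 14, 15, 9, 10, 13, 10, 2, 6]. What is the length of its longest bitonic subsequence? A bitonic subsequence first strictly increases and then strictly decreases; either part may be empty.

One longest bitonic subsequence is 6, 13, 14, 15, 13, 10, 6 (positions 1,2,4,5,8,9,11): it rises to 15 then falls. Length 7 is optimal.

7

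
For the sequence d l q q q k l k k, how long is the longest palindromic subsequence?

One longest palindromic subsequence is lqqql (positions 2,3,4,5,7); it reads the same forward and backward, and the interval DP gives dp[1][9] = 5.

5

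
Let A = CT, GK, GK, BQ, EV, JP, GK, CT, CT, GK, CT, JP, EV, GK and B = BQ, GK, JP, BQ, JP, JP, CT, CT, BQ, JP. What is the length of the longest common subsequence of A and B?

Backtracking the LCS table gives one alignment: GK (A2,B2) → BQ (A4,B4) → JP (A6,B6) → CT (A8,B7) → CT (A9,B8) → JP (A12,B10).
So the longest common subsequence has length 6.

6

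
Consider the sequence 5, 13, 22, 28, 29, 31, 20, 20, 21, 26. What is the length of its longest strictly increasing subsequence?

6

Let dp[i] be the longest increasing subsequence ending at position i. Then dp = [1, 2, 3, 4, 5, 6, 3, 3, 4, 5].
The maximum is 6; one witness is 5, 13, 22, 28, 29, 31 at positions 1,2,3,4,5,6.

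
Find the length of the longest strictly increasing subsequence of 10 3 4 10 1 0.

Scanning left to right, the best length ending at each element is: 10→1, 3→1, 4→2, 10→3, 1→1, 0→1.
So the longest increasing subsequence has length 3, e.g. 3, 4, 10.

3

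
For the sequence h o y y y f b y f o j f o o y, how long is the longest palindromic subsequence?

One longest palindromic subsequence is oyyyyo (positions 2,3,4,5,8,14); it reads the same forward and backward, and the interval DP gives dp[1][15] = 6.

6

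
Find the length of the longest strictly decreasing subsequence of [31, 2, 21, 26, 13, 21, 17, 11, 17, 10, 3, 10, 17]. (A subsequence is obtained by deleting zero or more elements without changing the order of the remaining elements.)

Let dp[i] be the longest decreasing subsequence ending at position i. Then dp = [1, 2, 2, 2, 3, 3, 4, 5, 4, 6, 7, 6, 4].
The maximum is 7; one witness is 31, 26, 21, 17, 11, 10, 3 at positions 1,4,6,7,8,10,11.

7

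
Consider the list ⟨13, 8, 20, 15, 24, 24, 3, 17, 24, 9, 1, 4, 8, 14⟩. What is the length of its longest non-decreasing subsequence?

Let dp[i] be the longest non-decreasing subsequence ending at position i. Then dp = [1, 1, 2, 2, 3, 4, 1, 3, 5, 2, 1, 2, 3, 4].
The maximum is 5; one witness is 13, 20, 24, 24, 24 at positions 1,3,5,6,9.

5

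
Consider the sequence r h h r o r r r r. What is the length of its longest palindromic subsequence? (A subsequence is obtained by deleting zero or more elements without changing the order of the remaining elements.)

6

One longest palindromic subsequence is rrrrrr (positions 1,4,6,7,8,9); it reads the same forward and backward, and the interval DP gives dp[1][9] = 6.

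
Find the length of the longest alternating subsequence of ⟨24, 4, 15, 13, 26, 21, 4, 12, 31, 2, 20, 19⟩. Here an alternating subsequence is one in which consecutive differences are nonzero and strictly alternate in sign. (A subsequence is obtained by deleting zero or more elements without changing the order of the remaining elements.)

Track the best alternating length ending on an up-step vs a down-step at each position: up/down = 1/1, 1/2, 3/2, 3/4, 5/1, 5/6, 1/6, 7/6, 7/1, 1/8, 9/8, 9/10.
The maximum over both is 10; one such subsequence is 24, 4, 15, 13, 26, 4, 12, 2, 20, 19.

10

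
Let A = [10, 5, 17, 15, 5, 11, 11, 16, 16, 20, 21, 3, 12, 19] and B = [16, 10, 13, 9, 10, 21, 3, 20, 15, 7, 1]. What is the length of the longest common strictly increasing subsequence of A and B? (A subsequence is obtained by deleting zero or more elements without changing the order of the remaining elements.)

2

For each value that appears in both, track the longest common increasing run ending there.
The best achievable length is 2; one witness is 16, 21 (A-positions 8,11, B-positions 1,6).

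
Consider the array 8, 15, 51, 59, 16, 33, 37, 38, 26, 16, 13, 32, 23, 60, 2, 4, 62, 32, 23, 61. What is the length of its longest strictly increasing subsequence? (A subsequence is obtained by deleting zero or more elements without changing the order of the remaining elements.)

One longest increasing subsequence is 8, 15, 16, 33, 37, 38, 60, 62 (positions 1,2,5,6,7,8,14,17), of length 8; no longer one exists.

8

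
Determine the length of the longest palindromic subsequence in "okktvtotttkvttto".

10

One longest palindromic subsequence is otttttttto (positions 1,4,6,8,9,10,13,14,15,16); it reads the same forward and backward, and the interval DP gives dp[1][16] = 10.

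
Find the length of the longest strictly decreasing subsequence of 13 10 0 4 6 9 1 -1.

Let dp[i] be the longest decreasing subsequence ending at position i. Then dp = [1, 2, 3, 3, 3, 3, 4, 5].
The maximum is 5; one witness is 13, 10, 4, 1, -1 at positions 1,2,4,7,8.

5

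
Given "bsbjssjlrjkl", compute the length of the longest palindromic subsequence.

4

Using dp[i][j] = 2 + dp[i+1][j−1] if the ends match, else max(dp[i+1][j], dp[i][j−1]):
dp[1][12] = 4. A witness is jssj at positions 4,5,6,10.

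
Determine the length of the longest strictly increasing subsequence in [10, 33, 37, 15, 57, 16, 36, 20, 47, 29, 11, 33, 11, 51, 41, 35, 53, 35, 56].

Scanning left to right, the best length ending at each element is: 10→1, 33→2, 37→3, 15→2, 57→4, 16→3, 36→4, 20→4, 47→5, 29→5, 11→2, 33→6, 11→2, 51→7, 41→7, 35→7, 53→8, 35→7, 56→9.
So the longest increasing subsequence has length 9, e.g. 10, 15, 16, 20, 29, 33, 51, 53, 56.

9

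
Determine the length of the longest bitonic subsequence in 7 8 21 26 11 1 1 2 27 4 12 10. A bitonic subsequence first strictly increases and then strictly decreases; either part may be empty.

Let inc[i] be the LIS ending at i and dec[i] the longest strictly decreasing subsequence starting at i. inc = [1, 2, 3, 4, 3, 1, 1, 2, 5, 3, 4, 4], dec = [2, 2, 3, 3, 2, 1, 1, 1, 3, 1, 2, 1].
max_i inc[i]+dec[i]−1 = 7, with one witness 7, 8, 21, 26, 27, 12, 10.

7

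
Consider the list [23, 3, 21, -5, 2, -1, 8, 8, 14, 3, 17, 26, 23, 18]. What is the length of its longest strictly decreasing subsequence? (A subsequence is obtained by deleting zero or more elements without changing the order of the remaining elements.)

Let dp[i] be the longest decreasing subsequence ending at position i. Then dp = [1, 2, 2, 3, 3, 4, 3, 3, 3, 4, 3, 1, 2, 3].
The maximum is 4; one witness is 23, 3, 2, -1 at positions 1,2,5,6.

4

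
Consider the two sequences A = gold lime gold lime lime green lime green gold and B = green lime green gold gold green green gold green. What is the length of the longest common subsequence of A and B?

5

A longest common subsequence is gold, gold, green, green, gold (length 5); the LCS DP confirms no longer common subsequence exists.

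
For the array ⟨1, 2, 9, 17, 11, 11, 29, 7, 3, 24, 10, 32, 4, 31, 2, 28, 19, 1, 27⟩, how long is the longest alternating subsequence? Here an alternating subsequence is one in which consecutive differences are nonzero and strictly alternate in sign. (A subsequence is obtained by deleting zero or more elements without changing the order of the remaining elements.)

A longest alternating subsequence is 1, 17, 11, 29, 7, 24, 10, 32, 4, 31, 2, 28, 19, 27 (positions 1,4,5,7,8,10,11,12,13,14,15,16,17,19); its 13 consecutive differences strictly alternate in sign, and length 14 is optimal.

14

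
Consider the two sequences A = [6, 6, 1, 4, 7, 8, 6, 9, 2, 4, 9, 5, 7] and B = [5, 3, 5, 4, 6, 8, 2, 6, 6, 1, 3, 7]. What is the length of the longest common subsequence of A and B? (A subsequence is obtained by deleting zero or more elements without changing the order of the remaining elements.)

4

Backtracking the LCS table gives one alignment: 6 (A1,B8) → 6 (A2,B9) → 1 (A3,B10) → 7 (A13,B12).
So the longest common subsequence has length 4.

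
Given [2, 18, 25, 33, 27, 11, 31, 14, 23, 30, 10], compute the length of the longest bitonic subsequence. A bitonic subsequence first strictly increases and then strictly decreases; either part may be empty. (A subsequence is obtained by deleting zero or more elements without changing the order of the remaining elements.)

7

One longest bitonic subsequence is 2, 18, 25, 33, 31, 30, 10 (positions 1,2,3,4,7,10,11): it rises to 33 then falls. Length 7 is optimal.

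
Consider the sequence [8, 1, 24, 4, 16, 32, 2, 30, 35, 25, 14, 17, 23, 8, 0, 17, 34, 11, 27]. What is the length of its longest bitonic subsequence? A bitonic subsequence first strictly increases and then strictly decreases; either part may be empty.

9

One longest bitonic subsequence is 1, 4, 16, 32, 30, 25, 23, 17, 11 (positions 2,4,5,6,8,10,13,16,18): it rises to 32 then falls. Length 9 is optimal.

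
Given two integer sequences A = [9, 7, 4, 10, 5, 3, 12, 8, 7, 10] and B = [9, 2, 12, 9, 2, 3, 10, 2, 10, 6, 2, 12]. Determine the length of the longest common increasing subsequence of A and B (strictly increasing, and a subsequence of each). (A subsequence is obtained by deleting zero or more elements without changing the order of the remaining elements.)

3

For each value that appears in both, track the longest common increasing run ending there.
The best achievable length is 3; one witness is 9, 10, 12 (A-positions 1,4,7, B-positions 1,7,12).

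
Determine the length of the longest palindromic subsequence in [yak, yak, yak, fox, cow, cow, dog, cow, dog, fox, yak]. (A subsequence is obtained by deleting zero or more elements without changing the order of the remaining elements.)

One longest palindromic subsequence is yak fox dog cow dog fox yak (positions 1,4,7,8,9,10,11); it reads the same forward and backward, and the interval DP gives dp[1][11] = 7.

7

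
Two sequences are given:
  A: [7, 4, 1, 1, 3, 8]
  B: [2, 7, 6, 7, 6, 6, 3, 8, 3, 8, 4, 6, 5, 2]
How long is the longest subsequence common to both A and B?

3

Backtracking the LCS table gives one alignment: 7 (A1,B4) → 3 (A5,B9) → 8 (A6,B10).
So the longest common subsequence has length 3.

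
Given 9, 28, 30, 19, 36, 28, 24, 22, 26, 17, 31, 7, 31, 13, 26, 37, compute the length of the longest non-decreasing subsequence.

One longest non-decreasing subsequence is 9, 19, 24, 26, 31, 31, 37 (positions 1,4,7,9,11,13,16), of length 7; no longer one exists.

7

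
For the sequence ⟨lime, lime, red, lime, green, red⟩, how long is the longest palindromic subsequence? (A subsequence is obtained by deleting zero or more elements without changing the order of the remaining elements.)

Using dp[i][j] = 2 + dp[i+1][j−1] if the ends match, else max(dp[i+1][j], dp[i][j−1]):
dp[1][6] = 3. A witness is red green red at positions 3,5,6.

3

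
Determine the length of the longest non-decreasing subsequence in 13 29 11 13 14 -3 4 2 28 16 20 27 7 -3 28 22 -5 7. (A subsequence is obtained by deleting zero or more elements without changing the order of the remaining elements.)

7

Let dp[i] be the longest non-decreasing subsequence ending at position i. Then dp = [1, 2, 1, 2, 3, 1, 2, 2, 4, 4, 5, 6, 3, 2, 7, 6, 1, 4].
The maximum is 7; one witness is 13, 13, 14, 16, 20, 27, 28 at positions 1,4,5,10,11,12,15.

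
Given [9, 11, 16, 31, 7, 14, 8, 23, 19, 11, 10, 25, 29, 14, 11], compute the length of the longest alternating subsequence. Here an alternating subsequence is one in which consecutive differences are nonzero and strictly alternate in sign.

A longest alternating subsequence is 9, 11, 7, 14, 8, 23, 19, 25, 14 (positions 1,2,5,6,7,8,9,12,14); its 8 consecutive differences strictly alternate in sign, and length 9 is optimal.

9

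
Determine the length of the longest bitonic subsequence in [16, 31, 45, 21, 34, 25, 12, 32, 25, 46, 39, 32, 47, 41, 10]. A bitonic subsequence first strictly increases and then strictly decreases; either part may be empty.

Let inc[i] be the LIS ending at i and dec[i] the longest strictly decreasing subsequence starting at i. inc = [1, 2, 3, 2, 3, 3, 1, 4, 3, 5, 5, 4, 6, 6, 1], dec = [3, 4, 5, 3, 4, 3, 2, 3, 2, 4, 3, 2, 3, 2, 1].
max_i inc[i]+dec[i]−1 = 8, with one witness 16, 21, 25, 32, 46, 39, 32, 10.

8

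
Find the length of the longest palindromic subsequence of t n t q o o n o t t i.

7

Using dp[i][j] = 2 + dp[i+1][j−1] if the ends match, else max(dp[i+1][j], dp[i][j−1]):
dp[1][11] = 7. A witness is ttonott at positions 1,3,5,7,8,9,10.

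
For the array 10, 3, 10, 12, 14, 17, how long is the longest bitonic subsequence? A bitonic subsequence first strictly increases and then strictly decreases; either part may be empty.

5

One longest bitonic subsequence is 3, 10, 12, 14, 17 (positions 2,3,4,5,6): it rises to 17 then falls. Length 5 is optimal.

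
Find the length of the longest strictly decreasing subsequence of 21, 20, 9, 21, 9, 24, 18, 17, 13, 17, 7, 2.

One longest decreasing subsequence is 21, 20, 18, 17, 13, 7, 2 (positions 1,2,7,8,9,11,12), of length 7; no longer one exists.

7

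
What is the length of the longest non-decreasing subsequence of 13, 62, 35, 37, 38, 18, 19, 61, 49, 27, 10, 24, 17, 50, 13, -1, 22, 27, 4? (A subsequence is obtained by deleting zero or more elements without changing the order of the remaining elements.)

6

Scanning left to right, the best length ending at each element is: 13→1, 62→2, 35→2, 37→3, 38→4, 18→2, 19→3, 61→5, 49→5, 27→4, 10→1, 24→4, 17→2, 50→6, 13→2, -1→1, 22→4, 27→5, 4→2.
So the longest non-decreasing subsequence has length 6, e.g. 13, 35, 37, 38, 49, 50.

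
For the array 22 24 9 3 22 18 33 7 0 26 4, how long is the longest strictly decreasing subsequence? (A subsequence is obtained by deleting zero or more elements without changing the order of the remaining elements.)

5

Scanning left to right, the best length ending at each element is: 22→1, 24→1, 9→2, 3→3, 22→2, 18→3, 33→1, 7→4, 0→5, 26→2, 4→5.
So the longest decreasing subsequence has length 5, e.g. 24, 22, 18, 7, 0.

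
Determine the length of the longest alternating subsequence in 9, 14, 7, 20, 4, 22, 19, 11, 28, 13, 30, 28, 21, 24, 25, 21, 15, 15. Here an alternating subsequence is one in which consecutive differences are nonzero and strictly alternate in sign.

A longest alternating subsequence is 9, 14, 7, 20, 4, 22, 19, 28, 13, 30, 21, 24, 21 (positions 1,2,3,4,5,6,7,9,10,11,13,14,16); its 12 consecutive differences strictly alternate in sign, and length 13 is optimal.

13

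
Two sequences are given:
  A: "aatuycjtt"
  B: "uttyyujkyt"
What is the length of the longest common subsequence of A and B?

4

Backtracking the LCS table gives one alignment: t (A3,B3) → u (A4,B6) → y (A5,B9) → t (A9,B10).
So the longest common subsequence has length 4.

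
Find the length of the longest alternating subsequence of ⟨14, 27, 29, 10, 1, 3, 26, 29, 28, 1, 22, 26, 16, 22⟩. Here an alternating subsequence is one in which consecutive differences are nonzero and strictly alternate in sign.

Track the best alternating length ending on an up-step vs a down-step at each position: up/down = 1/1, 2/1, 2/1, 1/3, 1/3, 4/3, 4/3, 4/1, 4/5, 1/5, 6/5, 6/5, 6/7, 8/7.
The maximum over both is 8; one such subsequence is 14, 27, 1, 3, 1, 22, 16, 22.

8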